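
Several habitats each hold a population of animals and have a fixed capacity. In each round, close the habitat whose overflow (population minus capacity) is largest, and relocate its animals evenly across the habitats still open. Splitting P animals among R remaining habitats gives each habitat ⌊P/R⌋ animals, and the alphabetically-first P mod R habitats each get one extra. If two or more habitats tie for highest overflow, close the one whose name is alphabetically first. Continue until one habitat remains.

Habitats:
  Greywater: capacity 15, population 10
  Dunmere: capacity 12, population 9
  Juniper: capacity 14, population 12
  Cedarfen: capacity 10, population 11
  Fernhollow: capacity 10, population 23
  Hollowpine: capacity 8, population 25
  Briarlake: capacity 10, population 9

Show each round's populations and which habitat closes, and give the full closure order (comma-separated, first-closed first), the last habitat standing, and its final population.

Round 1: Briarlake=9 Cedarfen=11 Dunmere=9 Fernhollow=23 Greywater=10 Hollowpine=25 Juniper=12 → close Hollowpine (overflow 17)
  25÷6 = 4 each, +1 to first 1
Round 2: Briarlake=14 Cedarfen=15 Dunmere=13 Fernhollow=27 Greywater=14 Juniper=16 → close Fernhollow (overflow 17)
  27÷5 = 5 each, +1 to first 2
Round 3: Briarlake=20 Cedarfen=21 Dunmere=18 Greywater=19 Juniper=21 → close Cedarfen (overflow 11)
  21÷4 = 5 each, +1 to first 1
Round 4: Briarlake=26 Dunmere=23 Greywater=24 Juniper=26 → close Briarlake (overflow 16)
  26÷3 = 8 each, +1 to first 2
Round 5: Dunmere=32 Greywater=33 Juniper=34 → close Dunmere (overflow 20)
  32÷2 = 16 each, +1 to first 0
Round 6: Greywater=49 Juniper=50 → close Juniper (overflow 36)
  50÷1 = 50 each, +1 to first 0

Closure order: Hollowpine, Fernhollow, Cedarfen, Briarlake, Dunmere, Juniper
Last habitat: Greywater with 99 animals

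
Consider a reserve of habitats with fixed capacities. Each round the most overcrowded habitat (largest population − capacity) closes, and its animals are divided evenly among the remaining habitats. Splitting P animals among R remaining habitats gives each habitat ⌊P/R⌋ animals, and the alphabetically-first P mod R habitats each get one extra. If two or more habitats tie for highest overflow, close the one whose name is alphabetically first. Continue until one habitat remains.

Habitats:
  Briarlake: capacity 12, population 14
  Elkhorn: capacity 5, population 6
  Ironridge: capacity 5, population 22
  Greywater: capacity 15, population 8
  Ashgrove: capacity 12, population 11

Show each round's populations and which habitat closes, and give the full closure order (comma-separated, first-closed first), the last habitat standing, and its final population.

Closure order: Ironridge, Briarlake, Elkhorn, Ashgrove
Last habitat: Greywater with 61 animals

Round 1: Ashgrove=11 Briarlake=14 Elkhorn=6 Greywater=8 Ironridge=22 → close Ironridge (overflow 17)
  22÷4 = 5 each, +1 to first 2
Round 2: Ashgrove=17 Briarlake=20 Elkhorn=11 Greywater=13 → close Briarlake (overflow 8)
  20÷3 = 6 each, +1 to first 2
Round 3: Ashgrove=24 Elkhorn=18 Greywater=19 → close Elkhorn (overflow 13)
  18÷2 = 9 each, +1 to first 0
Round 4: Ashgrove=33 Greywater=28 → close Ashgrove (overflow 21)
  33÷1 = 33 each, +1 to first 0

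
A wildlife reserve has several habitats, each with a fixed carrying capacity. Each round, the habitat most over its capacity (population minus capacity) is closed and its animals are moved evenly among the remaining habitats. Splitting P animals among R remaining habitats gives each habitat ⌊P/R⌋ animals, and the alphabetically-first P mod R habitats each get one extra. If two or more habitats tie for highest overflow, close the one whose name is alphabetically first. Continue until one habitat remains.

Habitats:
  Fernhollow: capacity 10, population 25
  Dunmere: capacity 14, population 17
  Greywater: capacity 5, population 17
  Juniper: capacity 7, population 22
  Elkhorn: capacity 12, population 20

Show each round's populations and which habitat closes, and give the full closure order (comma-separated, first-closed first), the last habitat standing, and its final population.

Closure order: Fernhollow, Juniper, Greywater, Elkhorn
Last habitat: Dunmere with 101 animals

Round 1: Dunmere=17 Elkhorn=20 Fernhollow=25 Greywater=17 Juniper=22 → close Fernhollow (overflow 15)
  25÷4 = 6 each, +1 to first 1
Round 2: Dunmere=24 Elkhorn=26 Greywater=23 Juniper=28 → close Juniper (overflow 21)
  28÷3 = 9 each, +1 to first 1
Round 3: Dunmere=34 Elkhorn=35 Greywater=32 → close Greywater (overflow 27)
  32÷2 = 16 each, +1 to first 0
Round 4: Dunmere=50 Elkhorn=51 → close Elkhorn (overflow 39)
  51÷1 = 51 each, +1 to first 0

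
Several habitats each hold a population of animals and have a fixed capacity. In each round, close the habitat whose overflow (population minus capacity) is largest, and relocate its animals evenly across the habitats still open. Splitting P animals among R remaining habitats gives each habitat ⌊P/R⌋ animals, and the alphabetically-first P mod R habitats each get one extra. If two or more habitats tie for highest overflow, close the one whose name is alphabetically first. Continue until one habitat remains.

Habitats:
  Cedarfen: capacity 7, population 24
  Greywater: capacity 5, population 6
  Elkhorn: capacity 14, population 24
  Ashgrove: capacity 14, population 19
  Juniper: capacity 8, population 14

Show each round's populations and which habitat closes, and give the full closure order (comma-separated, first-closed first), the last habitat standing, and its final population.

Closure order: Cedarfen, Elkhorn, Juniper, Ashgrove
Last habitat: Greywater with 87 animals

Round 1: Ashgrove=19 Cedarfen=24 Elkhorn=24 Greywater=6 Juniper=14 → close Cedarfen (overflow 17)
  24÷4 = 6 each, +1 to first 0
Round 2: Ashgrove=25 Elkhorn=30 Greywater=12 Juniper=20 → close Elkhorn (overflow 16)
  30÷3 = 10 each, +1 to first 0
Round 3: Ashgrove=35 Greywater=22 Juniper=30 → close Juniper (overflow 22)
  30÷2 = 15 each, +1 to first 0
Round 4: Ashgrove=50 Greywater=37 → close Ashgrove (overflow 36)
  50÷1 = 50 each, +1 to first 0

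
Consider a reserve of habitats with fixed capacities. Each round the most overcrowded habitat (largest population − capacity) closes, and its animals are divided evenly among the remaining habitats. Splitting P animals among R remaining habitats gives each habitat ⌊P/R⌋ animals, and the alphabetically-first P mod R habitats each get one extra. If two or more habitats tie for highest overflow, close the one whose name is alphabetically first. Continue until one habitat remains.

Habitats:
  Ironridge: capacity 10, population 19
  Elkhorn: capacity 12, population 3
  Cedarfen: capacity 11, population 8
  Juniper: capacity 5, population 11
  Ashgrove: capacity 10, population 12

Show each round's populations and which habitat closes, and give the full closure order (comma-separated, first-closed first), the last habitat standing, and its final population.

Closure order: Ironridge, Juniper, Ashgrove, Cedarfen
Last habitat: Elkhorn with 53 animals

Round 1: Ashgrove=12 Cedarfen=8 Elkhorn=3 Ironridge=19 Juniper=11 → close Ironridge (overflow 9)
  19÷4 = 4 each, +1 to first 3
Round 2: Ashgrove=17 Cedarfen=13 Elkhorn=8 Juniper=15 → close Juniper (overflow 10)
  15÷3 = 5 each, +1 to first 0
Round 3: Ashgrove=22 Cedarfen=18 Elkhorn=13 → close Ashgrove (overflow 12)
  22÷2 = 11 each, +1 to first 0
Round 4: Cedarfen=29 Elkhorn=24 → close Cedarfen (overflow 18)
  29÷1 = 29 each, +1 to first 0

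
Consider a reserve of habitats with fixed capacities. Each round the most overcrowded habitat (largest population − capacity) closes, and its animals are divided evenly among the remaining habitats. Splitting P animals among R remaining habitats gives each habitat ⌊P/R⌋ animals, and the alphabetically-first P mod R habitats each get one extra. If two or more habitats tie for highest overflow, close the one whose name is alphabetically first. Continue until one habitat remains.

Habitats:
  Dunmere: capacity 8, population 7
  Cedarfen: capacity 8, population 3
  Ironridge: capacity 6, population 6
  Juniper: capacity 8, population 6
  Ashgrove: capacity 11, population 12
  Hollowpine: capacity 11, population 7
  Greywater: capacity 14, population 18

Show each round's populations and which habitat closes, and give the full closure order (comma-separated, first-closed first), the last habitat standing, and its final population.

Closure order: Greywater, Ashgrove, Ironridge, Dunmere, Juniper, Cedarfen
Last habitat: Hollowpine with 59 animals

Round 1: Ashgrove=12 Cedarfen=3 Dunmere=7 Greywater=18 Hollowpine=7 Ironridge=6 Juniper=6 → close Greywater (overflow 4)
  18÷6 = 3 each, +1 to first 0
Round 2: Ashgrove=15 Cedarfen=6 Dunmere=10 Hollowpine=10 Ironridge=9 Juniper=9 → close Ashgrove (overflow 4)
  15÷5 = 3 each, +1 to first 0
Round 3: Cedarfen=9 Dunmere=13 Hollowpine=13 Ironridge=12 Juniper=12 → close Ironridge (overflow 6)
  12÷4 = 3 each, +1 to first 0
Round 4: Cedarfen=12 Dunmere=16 Hollowpine=16 Juniper=15 → close Dunmere (overflow 8)
  16÷3 = 5 each, +1 to first 1
Round 5: Cedarfen=18 Hollowpine=21 Juniper=20 → close Juniper (overflow 12)
  20÷2 = 10 each, +1 to first 0
Round 6: Cedarfen=28 Hollowpine=31 → close Cedarfen (overflow 20)
  28÷1 = 28 each, +1 to first 0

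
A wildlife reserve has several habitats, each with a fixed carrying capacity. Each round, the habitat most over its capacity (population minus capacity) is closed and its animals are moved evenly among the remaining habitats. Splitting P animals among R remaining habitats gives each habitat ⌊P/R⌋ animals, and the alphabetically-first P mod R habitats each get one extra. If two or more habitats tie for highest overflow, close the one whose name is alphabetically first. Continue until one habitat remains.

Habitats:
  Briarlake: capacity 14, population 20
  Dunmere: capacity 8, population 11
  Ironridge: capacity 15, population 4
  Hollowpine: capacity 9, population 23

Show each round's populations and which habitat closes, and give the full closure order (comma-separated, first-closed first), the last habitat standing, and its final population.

Round 1: Briarlake=20 Dunmere=11 Hollowpine=23 Ironridge=4 → close Hollowpine (overflow 14)
  23÷3 = 7 each, +1 to first 2
Round 2: Briarlake=28 Dunmere=19 Ironridge=11 → close Briarlake (overflow 14)
  28÷2 = 14 each, +1 to first 0
Round 3: Dunmere=33 Ironridge=25 → close Dunmere (overflow 25)
  33÷1 = 33 each, +1 to first 0

Closure order: Hollowpine, Briarlake, Dunmere
Last habitat: Ironridge with 58 animals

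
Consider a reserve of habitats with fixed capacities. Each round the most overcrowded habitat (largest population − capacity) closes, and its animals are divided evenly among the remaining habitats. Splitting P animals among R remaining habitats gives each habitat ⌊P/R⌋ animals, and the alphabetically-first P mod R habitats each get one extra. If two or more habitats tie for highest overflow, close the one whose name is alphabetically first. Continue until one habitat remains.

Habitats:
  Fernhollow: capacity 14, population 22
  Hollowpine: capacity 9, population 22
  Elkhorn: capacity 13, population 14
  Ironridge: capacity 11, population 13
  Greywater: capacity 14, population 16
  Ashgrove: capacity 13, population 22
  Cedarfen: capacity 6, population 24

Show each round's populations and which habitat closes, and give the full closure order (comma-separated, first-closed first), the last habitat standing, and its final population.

Closure order: Cedarfen, Hollowpine, Ashgrove, Fernhollow, Greywater, Ironridge
Last habitat: Elkhorn with 133 animals

Round 1: Ashgrove=22 Cedarfen=24 Elkhorn=14 Fernhollow=22 Greywater=16 Hollowpine=22 Ironridge=13 → close Cedarfen (overflow 18)
  24÷6 = 4 each, +1 to first 0
Round 2: Ashgrove=26 Elkhorn=18 Fernhollow=26 Greywater=20 Hollowpine=26 Ironridge=17 → close Hollowpine (overflow 17)
  26÷5 = 5 each, +1 to first 1
Round 3: Ashgrove=32 Elkhorn=23 Fernhollow=31 Greywater=25 Ironridge=22 → close Ashgrove (overflow 19)
  32÷4 = 8 each, +1 to first 0
Round 4: Elkhorn=31 Fernhollow=39 Greywater=33 Ironridge=30 → close Fernhollow (overflow 25)
  39÷3 = 13 each, +1 to first 0
Round 5: Elkhorn=44 Greywater=46 Ironridge=43 → close Greywater (overflow 32)
  46÷2 = 23 each, +1 to first 0
Round 6: Elkhorn=67 Ironridge=66 → close Ironridge (overflow 55)
  66÷1 = 66 each, +1 to first 0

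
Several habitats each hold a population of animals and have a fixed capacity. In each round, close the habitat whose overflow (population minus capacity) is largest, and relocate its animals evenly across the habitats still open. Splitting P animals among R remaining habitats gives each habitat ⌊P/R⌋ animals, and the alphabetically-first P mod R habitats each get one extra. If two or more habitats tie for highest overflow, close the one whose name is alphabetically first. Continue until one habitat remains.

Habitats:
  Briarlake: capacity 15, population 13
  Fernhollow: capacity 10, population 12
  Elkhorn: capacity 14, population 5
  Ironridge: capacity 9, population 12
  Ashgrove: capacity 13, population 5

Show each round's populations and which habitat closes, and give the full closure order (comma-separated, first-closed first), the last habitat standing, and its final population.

Round 1: Ashgrove=5 Briarlake=13 Elkhorn=5 Fernhollow=12 Ironridge=12 → close Ironridge (overflow 3)
  12÷4 = 3 each, +1 to first 0
Round 2: Ashgrove=8 Briarlake=16 Elkhorn=8 Fernhollow=15 → close Fernhollow (overflow 5)
  15÷3 = 5 each, +1 to first 0
Round 3: Ashgrove=13 Briarlake=21 Elkhorn=13 → close Briarlake (overflow 6)
  21÷2 = 10 each, +1 to first 1
Round 4: Ashgrove=24 Elkhorn=23 → close Ashgrove (overflow 11)
  24÷1 = 24 each, +1 to first 0

Closure order: Ironridge, Fernhollow, Briarlake, Ashgrove
Last habitat: Elkhorn with 47 animals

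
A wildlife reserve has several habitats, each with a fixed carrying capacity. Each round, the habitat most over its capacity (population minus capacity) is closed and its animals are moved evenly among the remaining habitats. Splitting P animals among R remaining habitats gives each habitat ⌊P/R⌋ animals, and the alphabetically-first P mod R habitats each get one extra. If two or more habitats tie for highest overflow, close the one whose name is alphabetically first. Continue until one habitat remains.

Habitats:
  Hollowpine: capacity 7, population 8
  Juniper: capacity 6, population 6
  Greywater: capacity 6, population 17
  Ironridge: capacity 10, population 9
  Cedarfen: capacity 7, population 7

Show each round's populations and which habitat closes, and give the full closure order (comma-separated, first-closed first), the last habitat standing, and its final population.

Closure order: Greywater, Cedarfen, Hollowpine, Juniper
Last habitat: Ironridge with 47 animals

Round 1: Cedarfen=7 Greywater=17 Hollowpine=8 Ironridge=9 Juniper=6 → close Greywater (overflow 11)
  17÷4 = 4 each, +1 to first 1
Round 2: Cedarfen=12 Hollowpine=12 Ironridge=13 Juniper=10 → close Cedarfen (overflow 5)
  12÷3 = 4 each, +1 to first 0
Round 3: Hollowpine=16 Ironridge=17 Juniper=14 → close Hollowpine (overflow 9)
  16÷2 = 8 each, +1 to first 0
Round 4: Ironridge=25 Juniper=22 → close Juniper (overflow 16)
  22÷1 = 22 each, +1 to first 0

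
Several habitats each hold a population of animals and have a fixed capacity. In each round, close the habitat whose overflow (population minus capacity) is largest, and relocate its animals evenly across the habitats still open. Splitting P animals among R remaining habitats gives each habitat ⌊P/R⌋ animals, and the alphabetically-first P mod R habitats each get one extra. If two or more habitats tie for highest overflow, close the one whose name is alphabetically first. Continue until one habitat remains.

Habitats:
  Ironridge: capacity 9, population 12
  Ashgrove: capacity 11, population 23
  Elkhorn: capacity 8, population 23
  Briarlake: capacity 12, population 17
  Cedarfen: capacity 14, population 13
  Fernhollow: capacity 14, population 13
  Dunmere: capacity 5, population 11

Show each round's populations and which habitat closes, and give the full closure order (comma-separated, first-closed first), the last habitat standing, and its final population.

Closure order: Elkhorn, Ashgrove, Briarlake, Dunmere, Ironridge, Cedarfen
Last habitat: Fernhollow with 112 animals

Round 1: Ashgrove=23 Briarlake=17 Cedarfen=13 Dunmere=11 Elkhorn=23 Fernhollow=13 Ironridge=12 → close Elkhorn (overflow 15)
  23÷6 = 3 each, +1 to first 5
Round 2: Ashgrove=27 Briarlake=21 Cedarfen=17 Dunmere=15 Fernhollow=17 Ironridge=15 → close Ashgrove (overflow 16)
  27÷5 = 5 each, +1 to first 2
Round 3: Briarlake=27 Cedarfen=23 Dunmere=20 Fernhollow=22 Ironridge=20 → close Briarlake (overflow 15)
  27÷4 = 6 each, +1 to first 3
Round 4: Cedarfen=30 Dunmere=27 Fernhollow=29 Ironridge=26 → close Dunmere (overflow 22)
  27÷3 = 9 each, +1 to first 0
Round 5: Cedarfen=39 Fernhollow=38 Ironridge=35 → close Ironridge (overflow 26)
  35÷2 = 17 each, +1 to first 1
Round 6: Cedarfen=57 Fernhollow=55 → close Cedarfen (overflow 43)
  57÷1 = 57 each, +1 to first 0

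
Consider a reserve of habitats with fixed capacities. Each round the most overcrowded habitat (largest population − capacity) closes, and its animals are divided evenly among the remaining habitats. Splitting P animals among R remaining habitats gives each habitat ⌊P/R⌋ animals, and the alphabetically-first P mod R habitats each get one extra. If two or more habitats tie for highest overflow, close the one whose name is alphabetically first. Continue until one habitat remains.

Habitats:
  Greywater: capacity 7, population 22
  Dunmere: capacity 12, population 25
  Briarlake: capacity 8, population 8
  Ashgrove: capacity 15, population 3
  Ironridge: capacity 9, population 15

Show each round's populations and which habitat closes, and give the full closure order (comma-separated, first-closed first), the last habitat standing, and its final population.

Round 1: Ashgrove=3 Briarlake=8 Dunmere=25 Greywater=22 Ironridge=15 → close Greywater (overflow 15)
  22÷4 = 5 each, +1 to first 2
Round 2: Ashgrove=9 Briarlake=14 Dunmere=30 Ironridge=20 → close Dunmere (overflow 18)
  30÷3 = 10 each, +1 to first 0
Round 3: Ashgrove=19 Briarlake=24 Ironridge=30 → close Ironridge (overflow 21)
  30÷2 = 15 each, +1 to first 0
Round 4: Ashgrove=34 Briarlake=39 → close Briarlake (overflow 31)
  39÷1 = 39 each, +1 to first 0

Closure order: Greywater, Dunmere, Ironridge, Briarlake
Last habitat: Ashgrove with 73 animals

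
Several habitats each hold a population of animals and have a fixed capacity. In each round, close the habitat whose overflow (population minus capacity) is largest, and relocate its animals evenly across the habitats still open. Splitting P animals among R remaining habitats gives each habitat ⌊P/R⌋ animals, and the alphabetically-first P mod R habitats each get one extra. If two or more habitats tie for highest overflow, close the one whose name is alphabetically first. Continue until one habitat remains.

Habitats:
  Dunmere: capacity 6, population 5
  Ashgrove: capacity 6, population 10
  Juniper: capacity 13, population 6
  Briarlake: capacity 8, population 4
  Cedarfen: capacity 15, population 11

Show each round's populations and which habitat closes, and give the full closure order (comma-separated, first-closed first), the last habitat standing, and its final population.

Round 1: Ashgrove=10 Briarlake=4 Cedarfen=11 Dunmere=5 Juniper=6 → close Ashgrove (overflow 4)
  10÷4 = 2 each, +1 to first 2
Round 2: Briarlake=7 Cedarfen=14 Dunmere=7 Juniper=8 → close Dunmere (overflow 1)
  7÷3 = 2 each, +1 to first 1
Round 3: Briarlake=10 Cedarfen=16 Juniper=10 → close Briarlake (overflow 2)
  10÷2 = 5 each, +1 to first 0
Round 4: Cedarfen=21 Juniper=15 → close Cedarfen (overflow 6)
  21÷1 = 21 each, +1 to first 0

Closure order: Ashgrove, Dunmere, Briarlake, Cedarfen
Last habitat: Juniper with 36 animals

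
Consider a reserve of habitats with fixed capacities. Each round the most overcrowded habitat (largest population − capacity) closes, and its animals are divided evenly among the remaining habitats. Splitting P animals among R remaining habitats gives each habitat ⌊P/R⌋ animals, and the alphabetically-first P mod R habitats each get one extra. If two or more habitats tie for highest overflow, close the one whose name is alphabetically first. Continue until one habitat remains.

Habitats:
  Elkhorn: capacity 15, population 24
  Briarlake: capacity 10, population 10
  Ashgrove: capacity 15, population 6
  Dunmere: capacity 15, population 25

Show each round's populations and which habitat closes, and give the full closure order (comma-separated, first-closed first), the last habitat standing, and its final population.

Closure order: Dunmere, Elkhorn, Briarlake
Last habitat: Ashgrove with 65 animals

Round 1: Ashgrove=6 Briarlake=10 Dunmere=25 Elkhorn=24 → close Dunmere (overflow 10)
  25÷3 = 8 each, +1 to first 1
Round 2: Ashgrove=15 Briarlake=18 Elkhorn=32 → close Elkhorn (overflow 17)
  32÷2 = 16 each, +1 to first 0
Round 3: Ashgrove=31 Briarlake=34 → close Briarlake (overflow 24)
  34÷1 = 34 each, +1 to first 0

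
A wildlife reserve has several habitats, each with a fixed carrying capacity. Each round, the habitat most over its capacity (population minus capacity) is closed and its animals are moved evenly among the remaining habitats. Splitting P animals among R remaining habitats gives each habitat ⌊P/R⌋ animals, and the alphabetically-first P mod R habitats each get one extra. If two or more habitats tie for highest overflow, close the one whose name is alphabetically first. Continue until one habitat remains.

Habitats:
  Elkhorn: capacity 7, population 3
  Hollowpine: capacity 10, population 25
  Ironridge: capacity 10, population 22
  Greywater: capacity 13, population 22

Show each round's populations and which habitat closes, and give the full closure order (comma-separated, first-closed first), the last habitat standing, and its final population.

Closure order: Hollowpine, Ironridge, Greywater
Last habitat: Elkhorn with 72 animals

Round 1: Elkhorn=3 Greywater=22 Hollowpine=25 Ironridge=22 → close Hollowpine (overflow 15)
  25÷3 = 8 each, +1 to first 1
Round 2: Elkhorn=12 Greywater=30 Ironridge=30 → close Ironridge (overflow 20)
  30÷2 = 15 each, +1 to first 0
Round 3: Elkhorn=27 Greywater=45 → close Greywater (overflow 32)
  45÷1 = 45 each, +1 to first 0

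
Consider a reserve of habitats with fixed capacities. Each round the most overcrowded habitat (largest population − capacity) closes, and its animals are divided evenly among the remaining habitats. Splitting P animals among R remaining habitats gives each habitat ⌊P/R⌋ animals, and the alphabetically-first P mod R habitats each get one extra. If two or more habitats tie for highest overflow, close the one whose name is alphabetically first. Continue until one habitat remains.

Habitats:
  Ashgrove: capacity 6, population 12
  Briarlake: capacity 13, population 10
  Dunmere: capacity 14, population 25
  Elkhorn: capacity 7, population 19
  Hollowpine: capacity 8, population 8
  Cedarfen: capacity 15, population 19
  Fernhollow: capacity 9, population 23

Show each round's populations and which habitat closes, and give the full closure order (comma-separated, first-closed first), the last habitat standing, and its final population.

Closure order: Fernhollow, Elkhorn, Dunmere, Ashgrove, Cedarfen, Hollowpine
Last habitat: Briarlake with 116 animals

Round 1: Ashgrove=12 Briarlake=10 Cedarfen=19 Dunmere=25 Elkhorn=19 Fernhollow=23 Hollowpine=8 → close Fernhollow (overflow 14)
  23÷6 = 3 each, +1 to first 5
Round 2: Ashgrove=16 Briarlake=14 Cedarfen=23 Dunmere=29 Elkhorn=23 Hollowpine=11 → close Elkhorn (overflow 16)
  23÷5 = 4 each, +1 to first 3
Round 3: Ashgrove=21 Briarlake=19 Cedarfen=28 Dunmere=33 Hollowpine=15 → close Dunmere (overflow 19)
  33÷4 = 8 each, +1 to first 1
Round 4: Ashgrove=30 Briarlake=27 Cedarfen=36 Hollowpine=23 → close Ashgrove (overflow 24)
  30÷3 = 10 each, +1 to first 0
Round 5: Briarlake=37 Cedarfen=46 Hollowpine=33 → close Cedarfen (overflow 31)
  46÷2 = 23 each, +1 to first 0
Round 6: Briarlake=60 Hollowpine=56 → close Hollowpine (overflow 48)
  56÷1 = 56 each, +1 to first 0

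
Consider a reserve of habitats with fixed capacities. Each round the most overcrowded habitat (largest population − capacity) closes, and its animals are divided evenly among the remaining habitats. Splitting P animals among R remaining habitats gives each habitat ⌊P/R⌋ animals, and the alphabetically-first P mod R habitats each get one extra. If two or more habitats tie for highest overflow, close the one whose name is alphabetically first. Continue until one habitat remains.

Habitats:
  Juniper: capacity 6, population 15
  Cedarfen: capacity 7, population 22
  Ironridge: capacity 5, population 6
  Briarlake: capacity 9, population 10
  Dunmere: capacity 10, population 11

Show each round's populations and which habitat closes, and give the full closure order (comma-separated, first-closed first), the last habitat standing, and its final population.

Closure order: Cedarfen, Juniper, Briarlake, Dunmere
Last habitat: Ironridge with 64 animals

Round 1: Briarlake=10 Cedarfen=22 Dunmere=11 Ironridge=6 Juniper=15 → close Cedarfen (overflow 15)
  22÷4 = 5 each, +1 to first 2
Round 2: Briarlake=16 Dunmere=17 Ironridge=11 Juniper=20 → close Juniper (overflow 14)
  20÷3 = 6 each, +1 to first 2
Round 3: Briarlake=23 Dunmere=24 Ironridge=17 → close Briarlake (overflow 14)
  23÷2 = 11 each, +1 to first 1
Round 4: Dunmere=36 Ironridge=28 → close Dunmere (overflow 26)
  36÷1 = 36 each, +1 to first 0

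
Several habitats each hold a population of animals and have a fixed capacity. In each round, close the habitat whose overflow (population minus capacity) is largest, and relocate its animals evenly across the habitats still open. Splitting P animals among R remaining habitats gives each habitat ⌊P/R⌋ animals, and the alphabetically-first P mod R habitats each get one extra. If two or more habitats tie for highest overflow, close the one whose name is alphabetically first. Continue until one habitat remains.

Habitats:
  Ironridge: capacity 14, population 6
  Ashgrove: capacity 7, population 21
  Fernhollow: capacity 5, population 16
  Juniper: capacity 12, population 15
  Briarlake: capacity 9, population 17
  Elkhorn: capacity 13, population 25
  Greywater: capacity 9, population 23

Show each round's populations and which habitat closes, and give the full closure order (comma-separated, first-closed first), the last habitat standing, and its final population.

Closure order: Ashgrove, Greywater, Elkhorn, Fernhollow, Briarlake, Juniper
Last habitat: Ironridge with 123 animals

Round 1: Ashgrove=21 Briarlake=17 Elkhorn=25 Fernhollow=16 Greywater=23 Ironridge=6 Juniper=15 → close Ashgrove (overflow 14)
  21÷6 = 3 each, +1 to first 3
Round 2: Briarlake=21 Elkhorn=29 Fernhollow=20 Greywater=26 Ironridge=9 Juniper=18 → close Greywater (overflow 17)
  26÷5 = 5 each, +1 to first 1
Round 3: Briarlake=27 Elkhorn=34 Fernhollow=25 Ironridge=14 Juniper=23 → close Elkhorn (overflow 21)
  34÷4 = 8 each, +1 to first 2
Round 4: Briarlake=36 Fernhollow=34 Ironridge=22 Juniper=31 → close Fernhollow (overflow 29)
  34÷3 = 11 each, +1 to first 1
Round 5: Briarlake=48 Ironridge=33 Juniper=42 → close Briarlake (overflow 39)
  48÷2 = 24 each, +1 to first 0
Round 6: Ironridge=57 Juniper=66 → close Juniper (overflow 54)
  66÷1 = 66 each, +1 to first 0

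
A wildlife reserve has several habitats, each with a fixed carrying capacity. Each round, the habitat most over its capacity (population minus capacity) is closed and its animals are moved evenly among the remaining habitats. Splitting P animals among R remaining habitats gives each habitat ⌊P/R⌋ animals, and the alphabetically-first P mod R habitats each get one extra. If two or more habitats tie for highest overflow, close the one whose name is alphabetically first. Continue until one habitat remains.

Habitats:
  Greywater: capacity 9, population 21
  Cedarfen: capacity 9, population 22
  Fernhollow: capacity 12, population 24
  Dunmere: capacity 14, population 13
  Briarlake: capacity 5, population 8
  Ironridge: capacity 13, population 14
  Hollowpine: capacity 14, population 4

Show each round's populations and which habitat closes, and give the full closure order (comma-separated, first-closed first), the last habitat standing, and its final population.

Round 1: Briarlake=8 Cedarfen=22 Dunmere=13 Fernhollow=24 Greywater=21 Hollowpine=4 Ironridge=14 → close Cedarfen (overflow 13)
  22÷6 = 3 each, +1 to first 4
Round 2: Briarlake=12 Dunmere=17 Fernhollow=28 Greywater=25 Hollowpine=7 Ironridge=17 → close Fernhollow (overflow 16)
  28÷5 = 5 each, +1 to first 3
Round 3: Briarlake=18 Dunmere=23 Greywater=31 Hollowpine=12 Ironridge=22 → close Greywater (overflow 22)
  31÷4 = 7 each, +1 to first 3
Round 4: Briarlake=26 Dunmere=31 Hollowpine=20 Ironridge=29 → close Briarlake (overflow 21)
  26÷3 = 8 each, +1 to first 2
Round 5: Dunmere=40 Hollowpine=29 Ironridge=37 → close Dunmere (overflow 26)
  40÷2 = 20 each, +1 to first 0
Round 6: Hollowpine=49 Ironridge=57 → close Ironridge (overflow 44)
  57÷1 = 57 each, +1 to first 0

Closure order: Cedarfen, Fernhollow, Greywater, Briarlake, Dunmere, Ironridge
Last habitat: Hollowpine with 106 animals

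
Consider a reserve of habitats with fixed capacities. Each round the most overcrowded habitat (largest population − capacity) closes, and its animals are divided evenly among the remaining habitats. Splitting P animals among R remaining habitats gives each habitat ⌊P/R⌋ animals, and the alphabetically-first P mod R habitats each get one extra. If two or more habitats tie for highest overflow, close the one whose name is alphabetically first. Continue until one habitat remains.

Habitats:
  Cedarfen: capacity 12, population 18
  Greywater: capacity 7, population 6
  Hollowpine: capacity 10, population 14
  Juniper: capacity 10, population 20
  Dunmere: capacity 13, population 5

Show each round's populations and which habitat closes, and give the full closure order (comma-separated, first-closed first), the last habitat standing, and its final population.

Closure order: Juniper, Cedarfen, Hollowpine, Greywater
Last habitat: Dunmere with 63 animals

Round 1: Cedarfen=18 Dunmere=5 Greywater=6 Hollowpine=14 Juniper=20 → close Juniper (overflow 10)
  20÷4 = 5 each, +1 to first 0
Round 2: Cedarfen=23 Dunmere=10 Greywater=11 Hollowpine=19 → close Cedarfen (overflow 11)
  23÷3 = 7 each, +1 to first 2
Round 3: Dunmere=18 Greywater=19 Hollowpine=26 → close Hollowpine (overflow 16)
  26÷2 = 13 each, +1 to first 0
Round 4: Dunmere=31 Greywater=32 → close Greywater (overflow 25)
  32÷1 = 32 each, +1 to first 0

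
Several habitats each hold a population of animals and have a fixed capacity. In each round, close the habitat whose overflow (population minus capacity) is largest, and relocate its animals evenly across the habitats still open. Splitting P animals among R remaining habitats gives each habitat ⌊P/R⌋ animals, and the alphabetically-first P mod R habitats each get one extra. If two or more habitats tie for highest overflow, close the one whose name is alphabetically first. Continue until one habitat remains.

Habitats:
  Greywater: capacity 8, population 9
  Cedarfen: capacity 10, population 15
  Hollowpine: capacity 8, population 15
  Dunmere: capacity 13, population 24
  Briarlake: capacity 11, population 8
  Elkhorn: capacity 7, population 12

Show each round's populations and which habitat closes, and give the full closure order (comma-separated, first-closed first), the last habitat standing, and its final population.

Round 1: Briarlake=8 Cedarfen=15 Dunmere=24 Elkhorn=12 Greywater=9 Hollowpine=15 → close Dunmere (overflow 11)
  24÷5 = 4 each, +1 to first 4
Round 2: Briarlake=13 Cedarfen=20 Elkhorn=17 Greywater=14 Hollowpine=19 → close Hollowpine (overflow 11)
  19÷4 = 4 each, +1 to first 3
Round 3: Briarlake=18 Cedarfen=25 Elkhorn=22 Greywater=18 → close Cedarfen (overflow 15)
  25÷3 = 8 each, +1 to first 1
Round 4: Briarlake=27 Elkhorn=30 Greywater=26 → close Elkhorn (overflow 23)
  30÷2 = 15 each, +1 to first 0
Round 5: Briarlake=42 Greywater=41 → close Greywater (overflow 33)
  41÷1 = 41 each, +1 to first 0

Closure order: Dunmere, Hollowpine, Cedarfen, Elkhorn, Greywater
Last habitat: Briarlake with 83 animals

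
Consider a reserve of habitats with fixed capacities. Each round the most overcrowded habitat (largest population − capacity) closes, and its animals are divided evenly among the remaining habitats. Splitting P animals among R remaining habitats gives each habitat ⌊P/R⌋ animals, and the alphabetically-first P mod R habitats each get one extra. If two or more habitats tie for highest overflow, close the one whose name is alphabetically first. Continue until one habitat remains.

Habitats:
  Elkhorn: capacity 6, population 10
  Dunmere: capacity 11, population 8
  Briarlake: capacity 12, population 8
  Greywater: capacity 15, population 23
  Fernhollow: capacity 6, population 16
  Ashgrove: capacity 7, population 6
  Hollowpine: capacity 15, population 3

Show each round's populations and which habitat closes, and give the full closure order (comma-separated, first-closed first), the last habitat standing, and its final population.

Round 1: Ashgrove=6 Briarlake=8 Dunmere=8 Elkhorn=10 Fernhollow=16 Greywater=23 Hollowpine=3 → close Fernhollow (overflow 10)
  16÷6 = 2 each, +1 to first 4
Round 2: Ashgrove=9 Briarlake=11 Dunmere=11 Elkhorn=13 Greywater=25 Hollowpine=5 → close Greywater (overflow 10)
  25÷5 = 5 each, +1 to first 0
Round 3: Ashgrove=14 Briarlake=16 Dunmere=16 Elkhorn=18 Hollowpine=10 → close Elkhorn (overflow 12)
  18÷4 = 4 each, +1 to first 2
Round 4: Ashgrove=19 Briarlake=21 Dunmere=20 Hollowpine=14 → close Ashgrove (overflow 12)
  19÷3 = 6 each, +1 to first 1
Round 5: Briarlake=28 Dunmere=26 Hollowpine=20 → close Briarlake (overflow 16)
  28÷2 = 14 each, +1 to first 0
Round 6: Dunmere=40 Hollowpine=34 → close Dunmere (overflow 29)
  40÷1 = 40 each, +1 to first 0

Closure order: Fernhollow, Greywater, Elkhorn, Ashgrove, Briarlake, Dunmere
Last habitat: Hollowpine with 74 animals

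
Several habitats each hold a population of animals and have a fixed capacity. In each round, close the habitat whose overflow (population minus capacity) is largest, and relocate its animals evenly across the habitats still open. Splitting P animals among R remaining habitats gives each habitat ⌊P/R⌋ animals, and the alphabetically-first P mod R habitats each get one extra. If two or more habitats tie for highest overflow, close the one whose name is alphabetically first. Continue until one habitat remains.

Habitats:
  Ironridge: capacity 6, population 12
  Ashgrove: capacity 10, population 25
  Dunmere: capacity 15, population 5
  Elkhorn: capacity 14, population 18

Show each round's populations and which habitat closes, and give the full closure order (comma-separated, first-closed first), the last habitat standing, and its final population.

Closure order: Ashgrove, Ironridge, Elkhorn
Last habitat: Dunmere with 60 animals

Round 1: Ashgrove=25 Dunmere=5 Elkhorn=18 Ironridge=12 → close Ashgrove (overflow 15)
  25÷3 = 8 each, +1 to first 1
Round 2: Dunmere=14 Elkhorn=26 Ironridge=20 → close Ironridge (overflow 14)
  20÷2 = 10 each, +1 to first 0
Round 3: Dunmere=24 Elkhorn=36 → close Elkhorn (overflow 22)
  36÷1 = 36 each, +1 to first 0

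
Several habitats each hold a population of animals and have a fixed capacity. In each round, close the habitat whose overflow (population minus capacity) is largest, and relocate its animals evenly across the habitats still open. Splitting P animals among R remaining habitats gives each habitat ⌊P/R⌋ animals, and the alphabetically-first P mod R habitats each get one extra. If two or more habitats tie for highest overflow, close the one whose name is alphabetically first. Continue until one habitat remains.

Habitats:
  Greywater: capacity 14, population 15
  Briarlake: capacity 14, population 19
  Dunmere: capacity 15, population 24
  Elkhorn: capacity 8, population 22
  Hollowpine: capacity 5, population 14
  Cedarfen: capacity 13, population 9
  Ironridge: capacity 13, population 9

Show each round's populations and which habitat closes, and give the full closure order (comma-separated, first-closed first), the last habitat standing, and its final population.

Round 1: Briarlake=19 Cedarfen=9 Dunmere=24 Elkhorn=22 Greywater=15 Hollowpine=14 Ironridge=9 → close Elkhorn (overflow 14)
  22÷6 = 3 each, +1 to first 4
Round 2: Briarlake=23 Cedarfen=13 Dunmere=28 Greywater=19 Hollowpine=17 Ironridge=12 → close Dunmere (overflow 13)
  28÷5 = 5 each, +1 to first 3
Round 3: Briarlake=29 Cedarfen=19 Greywater=25 Hollowpine=22 Ironridge=17 → close Hollowpine (overflow 17)
  22÷4 = 5 each, +1 to first 2
Round 4: Briarlake=35 Cedarfen=25 Greywater=30 Ironridge=22 → close Briarlake (overflow 21)
  35÷3 = 11 each, +1 to first 2
Round 5: Cedarfen=37 Greywater=42 Ironridge=33 → close Greywater (overflow 28)
  42÷2 = 21 each, +1 to first 0
Round 6: Cedarfen=58 Ironridge=54 → close Cedarfen (overflow 45)
  58÷1 = 58 each, +1 to first 0

Closure order: Elkhorn, Dunmere, Hollowpine, Briarlake, Greywater, Cedarfen
Last habitat: Ironridge with 112 animals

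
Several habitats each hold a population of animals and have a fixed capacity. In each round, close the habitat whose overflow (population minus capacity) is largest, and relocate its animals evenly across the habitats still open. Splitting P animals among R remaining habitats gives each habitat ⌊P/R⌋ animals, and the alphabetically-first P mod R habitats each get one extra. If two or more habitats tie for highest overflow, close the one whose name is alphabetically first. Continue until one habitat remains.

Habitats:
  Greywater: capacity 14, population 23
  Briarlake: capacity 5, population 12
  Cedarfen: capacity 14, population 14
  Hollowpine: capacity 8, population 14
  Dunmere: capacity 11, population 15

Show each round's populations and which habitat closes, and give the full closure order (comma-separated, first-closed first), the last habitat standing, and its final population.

Round 1: Briarlake=12 Cedarfen=14 Dunmere=15 Greywater=23 Hollowpine=14 → close Greywater (overflow 9)
  23÷4 = 5 each, +1 to first 3
Round 2: Briarlake=18 Cedarfen=20 Dunmere=21 Hollowpine=19 → close Briarlake (overflow 13)
  18÷3 = 6 each, +1 to first 0
Round 3: Cedarfen=26 Dunmere=27 Hollowpine=25 → close Hollowpine (overflow 17)
  25÷2 = 12 each, +1 to first 1
Round 4: Cedarfen=39 Dunmere=39 → close Dunmere (overflow 28)
  39÷1 = 39 each, +1 to first 0

Closure order: Greywater, Briarlake, Hollowpine, Dunmere
Last habitat: Cedarfen with 78 animals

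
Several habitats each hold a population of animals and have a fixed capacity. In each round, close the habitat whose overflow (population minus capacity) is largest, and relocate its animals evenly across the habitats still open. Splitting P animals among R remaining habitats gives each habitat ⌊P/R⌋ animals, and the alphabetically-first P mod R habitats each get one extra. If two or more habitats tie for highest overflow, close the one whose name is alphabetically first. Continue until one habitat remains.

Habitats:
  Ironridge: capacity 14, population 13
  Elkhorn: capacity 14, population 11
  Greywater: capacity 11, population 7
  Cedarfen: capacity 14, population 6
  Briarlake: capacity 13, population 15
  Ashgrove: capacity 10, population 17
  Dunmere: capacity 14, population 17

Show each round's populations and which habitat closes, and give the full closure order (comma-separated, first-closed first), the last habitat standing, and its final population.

Closure order: Ashgrove, Dunmere, Briarlake, Elkhorn, Ironridge, Greywater
Last habitat: Cedarfen with 86 animals

Round 1: Ashgrove=17 Briarlake=15 Cedarfen=6 Dunmere=17 Elkhorn=11 Greywater=7 Ironridge=13 → close Ashgrove (overflow 7)
  17÷6 = 2 each, +1 to first 5
Round 2: Briarlake=18 Cedarfen=9 Dunmere=20 Elkhorn=14 Greywater=10 Ironridge=15 → close Dunmere (overflow 6)
  20÷5 = 4 each, +1 to first 0
Round 3: Briarlake=22 Cedarfen=13 Elkhorn=18 Greywater=14 Ironridge=19 → close Briarlake (overflow 9)
  22÷4 = 5 each, +1 to first 2
Round 4: Cedarfen=19 Elkhorn=24 Greywater=19 Ironridge=24 → close Elkhorn (overflow 10)
  24÷3 = 8 each, +1 to first 0
Round 5: Cedarfen=27 Greywater=27 Ironridge=32 → close Ironridge (overflow 18)
  32÷2 = 16 each, +1 to first 0
Round 6: Cedarfen=43 Greywater=43 → close Greywater (overflow 32)
  43÷1 = 43 each, +1 to first 0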